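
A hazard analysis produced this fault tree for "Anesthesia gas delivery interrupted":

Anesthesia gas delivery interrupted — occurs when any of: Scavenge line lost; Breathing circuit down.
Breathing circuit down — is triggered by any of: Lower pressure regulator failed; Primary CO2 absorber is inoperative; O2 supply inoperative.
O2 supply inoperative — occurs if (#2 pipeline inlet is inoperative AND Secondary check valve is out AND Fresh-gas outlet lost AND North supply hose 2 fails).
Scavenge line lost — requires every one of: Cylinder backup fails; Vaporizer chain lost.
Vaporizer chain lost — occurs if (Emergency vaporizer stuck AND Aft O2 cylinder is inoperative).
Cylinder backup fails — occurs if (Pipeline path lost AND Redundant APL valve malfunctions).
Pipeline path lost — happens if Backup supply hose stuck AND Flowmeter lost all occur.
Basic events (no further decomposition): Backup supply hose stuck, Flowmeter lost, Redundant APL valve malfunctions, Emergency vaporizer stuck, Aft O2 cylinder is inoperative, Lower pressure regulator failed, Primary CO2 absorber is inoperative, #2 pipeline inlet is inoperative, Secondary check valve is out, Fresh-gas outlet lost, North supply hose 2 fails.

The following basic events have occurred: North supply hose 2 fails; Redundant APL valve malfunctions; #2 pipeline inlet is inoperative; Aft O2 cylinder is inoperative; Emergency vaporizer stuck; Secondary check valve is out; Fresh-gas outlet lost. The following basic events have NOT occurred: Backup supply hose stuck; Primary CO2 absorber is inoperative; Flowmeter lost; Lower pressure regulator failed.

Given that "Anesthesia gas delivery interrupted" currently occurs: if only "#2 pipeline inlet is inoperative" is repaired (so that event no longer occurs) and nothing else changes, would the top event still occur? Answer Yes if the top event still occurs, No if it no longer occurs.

No

Counterfactual: set "#2 pipeline inlet is inoperative" to not occurred.
Pipeline path lost [AND]: Backup supply hose stuck=not, Flowmeter lost=not → not all inputs occur → does not occur.
Cylinder backup fails [AND]: Pipeline path lost=not, Redundant APL valve malfunctions=occurs → not all inputs occur → does not occur.
Vaporizer chain lost [AND]: Emergency vaporizer stuck=occurs, Aft O2 cylinder is inoperative=occurs → all inputs occur → occurs.
Scavenge line lost [AND]: Cylinder backup fails=not, Vaporizer chain lost=occurs → not all inputs occur → does not occur.
O2 supply inoperative [AND]: #2 pipeline inlet is inoperative=not, Secondary check valve is out=occurs, Fresh-gas outlet lost=occurs, North supply hose 2 fails=occurs → not all inputs occur → does not occur.
Breathing circuit down [OR]: Lower pressure regulator failed=not, Primary CO2 absorber is inoperative=not, O2 supply inoperative=not → no input occurs → does not occur.
Anesthesia gas delivery interrupted [OR]: Scavenge line lost=not, Breathing circuit down=not → no input occurs → does not occur.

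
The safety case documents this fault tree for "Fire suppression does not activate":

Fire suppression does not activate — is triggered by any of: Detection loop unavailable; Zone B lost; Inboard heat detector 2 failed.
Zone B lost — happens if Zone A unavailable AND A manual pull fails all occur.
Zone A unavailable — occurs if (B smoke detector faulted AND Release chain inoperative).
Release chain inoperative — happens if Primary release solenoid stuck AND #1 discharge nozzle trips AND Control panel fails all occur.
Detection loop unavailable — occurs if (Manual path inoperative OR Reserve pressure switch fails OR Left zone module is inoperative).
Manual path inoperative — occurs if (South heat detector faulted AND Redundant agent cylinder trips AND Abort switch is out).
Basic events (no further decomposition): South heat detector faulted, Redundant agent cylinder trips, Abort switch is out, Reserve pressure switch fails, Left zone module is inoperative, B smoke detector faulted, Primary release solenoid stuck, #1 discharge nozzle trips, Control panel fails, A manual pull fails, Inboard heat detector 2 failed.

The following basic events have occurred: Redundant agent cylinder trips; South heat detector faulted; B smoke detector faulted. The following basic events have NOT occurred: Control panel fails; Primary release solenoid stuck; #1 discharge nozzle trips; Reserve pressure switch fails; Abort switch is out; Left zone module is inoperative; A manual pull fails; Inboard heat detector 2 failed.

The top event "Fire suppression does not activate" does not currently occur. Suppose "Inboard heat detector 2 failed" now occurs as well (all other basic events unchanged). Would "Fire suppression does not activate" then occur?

Yes

Counterfactual: set "Inboard heat detector 2 failed" to occurred.
Manual path inoperative [AND]: South heat detector faulted=occurs, Redundant agent cylinder trips=occurs, Abort switch is out=not → not all inputs occur → does not occur.
Detection loop unavailable [OR]: Manual path inoperative=not, Reserve pressure switch fails=not, Left zone module is inoperative=not → no input occurs → does not occur.
Release chain inoperative [AND]: Primary release solenoid stuck=not, #1 discharge nozzle trips=not, Control panel fails=not → not all inputs occur → does not occur.
Zone A unavailable [AND]: B smoke detector faulted=occurs, Release chain inoperative=not → not all inputs occur → does not occur.
Zone B lost [AND]: Zone A unavailable=not, A manual pull fails=not → not all inputs occur → does not occur.
Fire suppression does not activate [OR]: Detection loop unavailable=not, Zone B lost=not, Inboard heat detector 2 failed=occurs → at least one input occurs → occurs.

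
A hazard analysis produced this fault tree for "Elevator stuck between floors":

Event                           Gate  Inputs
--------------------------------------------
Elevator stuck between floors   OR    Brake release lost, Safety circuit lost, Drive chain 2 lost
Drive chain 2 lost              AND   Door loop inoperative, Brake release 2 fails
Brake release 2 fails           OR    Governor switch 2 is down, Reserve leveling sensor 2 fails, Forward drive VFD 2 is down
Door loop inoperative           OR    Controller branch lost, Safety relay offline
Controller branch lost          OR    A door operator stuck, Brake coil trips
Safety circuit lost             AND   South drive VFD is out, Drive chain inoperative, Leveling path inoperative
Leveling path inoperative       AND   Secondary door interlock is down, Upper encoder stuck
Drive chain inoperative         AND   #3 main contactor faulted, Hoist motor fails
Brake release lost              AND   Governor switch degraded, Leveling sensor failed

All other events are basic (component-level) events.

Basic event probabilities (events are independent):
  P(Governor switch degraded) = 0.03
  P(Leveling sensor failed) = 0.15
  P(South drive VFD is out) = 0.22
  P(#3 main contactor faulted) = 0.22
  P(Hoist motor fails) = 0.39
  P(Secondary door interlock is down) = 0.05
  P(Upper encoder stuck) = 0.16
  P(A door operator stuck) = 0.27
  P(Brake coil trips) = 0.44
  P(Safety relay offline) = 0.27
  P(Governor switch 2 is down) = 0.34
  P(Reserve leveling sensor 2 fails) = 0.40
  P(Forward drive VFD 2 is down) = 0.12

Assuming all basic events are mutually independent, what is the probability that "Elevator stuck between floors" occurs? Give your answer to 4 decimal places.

0.4596

P(Brake release lost) [AND] = 0.03 × 0.15 = 0.004500
P(Drive chain inoperative) [AND] = 0.22 × 0.39 = 0.085800
P(Leveling path inoperative) [AND] = 0.05 × 0.16 = 0.008000
P(Safety circuit lost) [AND] = 0.22 × 0.085800 × 0.008000 = 0.000151
P(Controller branch lost) [OR] = 1 − (1−0.27) × (1−0.44) = 0.591200
P(Door loop inoperative) [OR] = 1 − (1−0.591200) × (1−0.27) = 0.701576
P(Brake release 2 fails) [OR] = 1 − (1−0.34) × (1−0.40) × (1−0.12) = 0.651520
P(Drive chain 2 lost) [AND] = 0.701576 × 0.651520 = 0.457091
P(Elevator stuck between floors) [OR] = 1 − (1−0.004500) × (1−0.000151) × (1−0.457091) = 0.459616
Rounded to 4 decimal places: P(Elevator stuck between floors) ≈ 0.4596.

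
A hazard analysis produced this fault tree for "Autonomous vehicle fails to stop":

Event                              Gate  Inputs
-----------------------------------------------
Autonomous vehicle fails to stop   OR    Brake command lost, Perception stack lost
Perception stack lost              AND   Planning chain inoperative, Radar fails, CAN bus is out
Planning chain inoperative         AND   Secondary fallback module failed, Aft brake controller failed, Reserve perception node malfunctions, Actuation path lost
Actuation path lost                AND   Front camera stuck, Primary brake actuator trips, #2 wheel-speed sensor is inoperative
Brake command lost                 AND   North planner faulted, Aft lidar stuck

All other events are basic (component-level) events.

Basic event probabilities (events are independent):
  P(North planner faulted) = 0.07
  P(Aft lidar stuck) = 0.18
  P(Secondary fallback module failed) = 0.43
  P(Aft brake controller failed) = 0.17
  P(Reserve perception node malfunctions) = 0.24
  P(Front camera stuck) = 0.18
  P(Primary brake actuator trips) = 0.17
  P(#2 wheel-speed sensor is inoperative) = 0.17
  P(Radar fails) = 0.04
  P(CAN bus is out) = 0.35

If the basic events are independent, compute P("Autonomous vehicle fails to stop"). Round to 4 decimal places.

0.0126

P(Brake command lost) [AND] = 0.07 × 0.18 = 0.012600
P(Actuation path lost) [AND] = 0.18 × 0.17 × 0.17 = 0.005202
P(Planning chain inoperative) [AND] = 0.43 × 0.17 × 0.24 × 0.005202 = 0.000091
P(Perception stack lost) [AND] = 0.000091 × 0.04 × 0.35 = 0.000001
P(Autonomous vehicle fails to stop) [OR] = 1 − (1−0.012600) × (1−0.000001) = 0.012601
Rounded to 4 decimal places: P(Autonomous vehicle fails to stop) ≈ 0.0126.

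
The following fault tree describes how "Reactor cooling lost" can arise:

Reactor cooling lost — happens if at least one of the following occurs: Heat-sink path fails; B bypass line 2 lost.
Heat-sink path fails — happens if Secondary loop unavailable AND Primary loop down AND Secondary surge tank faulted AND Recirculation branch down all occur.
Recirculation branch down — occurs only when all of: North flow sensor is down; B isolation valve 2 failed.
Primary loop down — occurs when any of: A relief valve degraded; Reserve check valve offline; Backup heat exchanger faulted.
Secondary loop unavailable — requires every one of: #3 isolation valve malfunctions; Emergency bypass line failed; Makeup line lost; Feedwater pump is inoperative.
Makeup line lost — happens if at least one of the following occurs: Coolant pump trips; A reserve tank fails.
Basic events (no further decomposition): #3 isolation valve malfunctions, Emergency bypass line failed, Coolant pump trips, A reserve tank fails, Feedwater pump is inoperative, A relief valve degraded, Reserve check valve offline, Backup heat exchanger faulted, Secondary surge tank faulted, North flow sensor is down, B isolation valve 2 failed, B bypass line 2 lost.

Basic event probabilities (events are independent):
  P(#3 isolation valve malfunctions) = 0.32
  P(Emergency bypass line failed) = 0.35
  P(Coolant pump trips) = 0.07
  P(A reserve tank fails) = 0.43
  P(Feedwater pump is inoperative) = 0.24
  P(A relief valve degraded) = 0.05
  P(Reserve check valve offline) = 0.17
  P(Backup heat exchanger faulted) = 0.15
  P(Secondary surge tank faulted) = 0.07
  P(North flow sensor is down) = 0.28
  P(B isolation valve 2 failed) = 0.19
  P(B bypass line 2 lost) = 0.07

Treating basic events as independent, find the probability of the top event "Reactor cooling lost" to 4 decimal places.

P(Makeup line lost) [OR] = 1 − (1−0.07) × (1−0.43) = 0.469900
P(Secondary loop unavailable) [AND] = 0.32 × 0.35 × 0.469900 × 0.24 = 0.012631
P(Primary loop down) [OR] = 1 − (1−0.05) × (1−0.17) × (1−0.15) = 0.329775
P(Recirculation branch down) [AND] = 0.28 × 0.19 = 0.053200
P(Heat-sink path fails) [AND] = 0.012631 × 0.329775 × 0.07 × 0.053200 = 0.000016
P(Reactor cooling lost) [OR] = 1 − (1−0.000016) × (1−0.07) = 0.070015
Rounded to 4 decimal places: P(Reactor cooling lost) ≈ 0.0700.

0.0700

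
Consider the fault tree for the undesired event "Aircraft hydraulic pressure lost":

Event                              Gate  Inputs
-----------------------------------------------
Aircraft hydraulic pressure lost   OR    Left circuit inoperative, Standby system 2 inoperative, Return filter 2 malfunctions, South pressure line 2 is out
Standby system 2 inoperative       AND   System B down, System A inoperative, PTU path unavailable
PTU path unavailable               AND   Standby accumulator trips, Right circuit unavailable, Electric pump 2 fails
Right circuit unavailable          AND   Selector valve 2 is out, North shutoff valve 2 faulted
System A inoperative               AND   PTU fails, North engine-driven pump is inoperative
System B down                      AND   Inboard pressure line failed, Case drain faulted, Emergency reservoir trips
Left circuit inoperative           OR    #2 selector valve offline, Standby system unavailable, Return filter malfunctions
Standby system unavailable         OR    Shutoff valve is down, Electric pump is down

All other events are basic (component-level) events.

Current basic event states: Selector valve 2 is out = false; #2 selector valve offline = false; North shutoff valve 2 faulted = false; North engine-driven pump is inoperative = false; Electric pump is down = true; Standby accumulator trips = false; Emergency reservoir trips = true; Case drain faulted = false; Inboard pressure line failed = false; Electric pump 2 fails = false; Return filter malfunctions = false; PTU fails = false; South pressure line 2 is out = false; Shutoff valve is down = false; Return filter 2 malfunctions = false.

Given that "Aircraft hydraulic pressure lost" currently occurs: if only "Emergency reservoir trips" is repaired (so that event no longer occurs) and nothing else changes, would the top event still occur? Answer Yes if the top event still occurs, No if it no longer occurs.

Yes

Counterfactual: set "Emergency reservoir trips" to not occurred.
Standby system unavailable [OR]: Shutoff valve is down=not, Electric pump is down=occurs → at least one input occurs → occurs.
Left circuit inoperative [OR]: #2 selector valve offline=not, Standby system unavailable=occurs, Return filter malfunctions=not → at least one input occurs → occurs.
System B down [AND]: Inboard pressure line failed=not, Case drain faulted=not, Emergency reservoir trips=not → not all inputs occur → does not occur.
System A inoperative [AND]: PTU fails=not, North engine-driven pump is inoperative=not → not all inputs occur → does not occur.
Right circuit unavailable [AND]: Selector valve 2 is out=not, North shutoff valve 2 faulted=not → not all inputs occur → does not occur.
PTU path unavailable [AND]: Standby accumulator trips=not, Right circuit unavailable=not, Electric pump 2 fails=not → not all inputs occur → does not occur.
Standby system 2 inoperative [AND]: System B down=not, System A inoperative=not, PTU path unavailable=not → not all inputs occur → does not occur.
Aircraft hydraulic pressure lost [OR]: Left circuit inoperative=occurs, Standby system 2 inoperative=not, Return filter 2 malfunctions=not, South pressure line 2 is out=not → at least one input occurs → occurs.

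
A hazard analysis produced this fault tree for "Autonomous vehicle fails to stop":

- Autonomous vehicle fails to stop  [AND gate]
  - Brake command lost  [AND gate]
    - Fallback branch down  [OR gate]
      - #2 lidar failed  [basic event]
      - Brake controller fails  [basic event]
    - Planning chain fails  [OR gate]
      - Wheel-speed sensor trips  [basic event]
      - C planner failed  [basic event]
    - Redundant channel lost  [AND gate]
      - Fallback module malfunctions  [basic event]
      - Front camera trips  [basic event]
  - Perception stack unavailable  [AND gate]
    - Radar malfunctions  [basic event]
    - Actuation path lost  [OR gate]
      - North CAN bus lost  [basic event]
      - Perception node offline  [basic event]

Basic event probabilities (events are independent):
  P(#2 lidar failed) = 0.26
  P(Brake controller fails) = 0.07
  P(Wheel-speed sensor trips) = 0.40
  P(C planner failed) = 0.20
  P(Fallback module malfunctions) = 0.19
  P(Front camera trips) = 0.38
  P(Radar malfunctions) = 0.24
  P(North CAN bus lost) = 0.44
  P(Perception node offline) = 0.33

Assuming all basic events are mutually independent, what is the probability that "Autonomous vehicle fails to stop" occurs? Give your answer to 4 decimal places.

P(Fallback branch down) [OR] = 1 − (1−0.26) × (1−0.07) = 0.311800
P(Planning chain fails) [OR] = 1 − (1−0.40) × (1−0.20) = 0.520000
P(Redundant channel lost) [AND] = 0.19 × 0.38 = 0.072200
P(Brake command lost) [AND] = 0.311800 × 0.520000 × 0.072200 = 0.011706
P(Actuation path lost) [OR] = 1 − (1−0.44) × (1−0.33) = 0.624800
P(Perception stack unavailable) [AND] = 0.24 × 0.624800 = 0.149952
P(Autonomous vehicle fails to stop) [AND] = 0.011706 × 0.149952 = 0.001755
Rounded to 4 decimal places: P(Autonomous vehicle fails to stop) ≈ 0.0018.

0.0018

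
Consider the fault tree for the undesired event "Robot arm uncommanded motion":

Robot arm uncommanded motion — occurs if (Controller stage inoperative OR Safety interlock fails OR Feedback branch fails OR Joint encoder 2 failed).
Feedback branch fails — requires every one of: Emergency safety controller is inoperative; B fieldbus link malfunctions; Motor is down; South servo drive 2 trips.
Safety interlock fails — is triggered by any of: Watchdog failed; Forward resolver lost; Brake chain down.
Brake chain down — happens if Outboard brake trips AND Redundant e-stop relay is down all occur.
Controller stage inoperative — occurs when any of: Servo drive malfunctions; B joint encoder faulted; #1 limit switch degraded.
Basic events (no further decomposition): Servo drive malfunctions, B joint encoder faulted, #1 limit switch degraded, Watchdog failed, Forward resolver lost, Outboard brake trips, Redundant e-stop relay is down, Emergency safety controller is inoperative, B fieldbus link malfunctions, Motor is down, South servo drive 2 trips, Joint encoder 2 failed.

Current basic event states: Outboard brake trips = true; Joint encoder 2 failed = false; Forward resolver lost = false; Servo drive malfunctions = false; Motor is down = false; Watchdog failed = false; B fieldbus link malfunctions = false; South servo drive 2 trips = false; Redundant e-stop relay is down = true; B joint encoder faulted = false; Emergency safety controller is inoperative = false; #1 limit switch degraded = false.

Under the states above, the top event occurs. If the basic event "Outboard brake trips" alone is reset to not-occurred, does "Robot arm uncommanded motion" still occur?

No

Counterfactual: set "Outboard brake trips" to not occurred.
Controller stage inoperative [OR]: Servo drive malfunctions=not, B joint encoder faulted=not, #1 limit switch degraded=not → no input occurs → does not occur.
Brake chain down [AND]: Outboard brake trips=not, Redundant e-stop relay is down=occurs → not all inputs occur → does not occur.
Safety interlock fails [OR]: Watchdog failed=not, Forward resolver lost=not, Brake chain down=not → no input occurs → does not occur.
Feedback branch fails [AND]: Emergency safety controller is inoperative=not, B fieldbus link malfunctions=not, Motor is down=not, South servo drive 2 trips=not → not all inputs occur → does not occur.
Robot arm uncommanded motion [OR]: Controller stage inoperative=not, Safety interlock fails=not, Feedback branch fails=not, Joint encoder 2 failed=not → no input occurs → does not occur.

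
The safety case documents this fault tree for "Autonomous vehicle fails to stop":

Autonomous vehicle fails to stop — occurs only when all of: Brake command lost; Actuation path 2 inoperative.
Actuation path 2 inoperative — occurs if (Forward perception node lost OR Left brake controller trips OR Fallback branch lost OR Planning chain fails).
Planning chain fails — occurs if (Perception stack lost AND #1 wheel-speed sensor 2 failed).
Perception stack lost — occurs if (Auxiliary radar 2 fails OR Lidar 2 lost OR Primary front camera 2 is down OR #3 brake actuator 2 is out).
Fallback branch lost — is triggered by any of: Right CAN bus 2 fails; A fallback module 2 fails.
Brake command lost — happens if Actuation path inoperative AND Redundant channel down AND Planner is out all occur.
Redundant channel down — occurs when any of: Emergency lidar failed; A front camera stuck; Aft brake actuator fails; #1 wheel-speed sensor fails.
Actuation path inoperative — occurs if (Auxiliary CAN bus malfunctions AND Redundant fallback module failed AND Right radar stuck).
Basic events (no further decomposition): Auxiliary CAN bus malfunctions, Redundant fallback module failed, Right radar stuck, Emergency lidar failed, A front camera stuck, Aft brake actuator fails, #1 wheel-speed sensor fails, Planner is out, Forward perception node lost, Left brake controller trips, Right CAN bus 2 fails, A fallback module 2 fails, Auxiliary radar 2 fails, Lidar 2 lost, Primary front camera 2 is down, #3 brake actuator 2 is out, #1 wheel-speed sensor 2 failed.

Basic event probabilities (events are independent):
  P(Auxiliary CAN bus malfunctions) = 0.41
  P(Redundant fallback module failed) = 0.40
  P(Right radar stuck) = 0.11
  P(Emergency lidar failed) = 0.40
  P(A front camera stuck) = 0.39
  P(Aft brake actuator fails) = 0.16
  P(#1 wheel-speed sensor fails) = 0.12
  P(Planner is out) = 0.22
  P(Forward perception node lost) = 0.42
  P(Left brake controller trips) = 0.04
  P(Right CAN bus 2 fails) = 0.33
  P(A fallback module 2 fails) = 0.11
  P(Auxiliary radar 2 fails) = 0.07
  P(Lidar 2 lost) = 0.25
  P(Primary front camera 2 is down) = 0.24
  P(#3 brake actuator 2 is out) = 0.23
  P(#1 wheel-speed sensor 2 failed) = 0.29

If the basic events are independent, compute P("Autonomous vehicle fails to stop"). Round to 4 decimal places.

P(Actuation path inoperative) [AND] = 0.41 × 0.40 × 0.11 = 0.018040
P(Redundant channel down) [OR] = 1 − (1−0.40) × (1−0.39) × (1−0.16) × (1−0.12) = 0.729453
P(Brake command lost) [AND] = 0.018040 × 0.729453 × 0.22 = 0.002895
P(Fallback branch lost) [OR] = 1 − (1−0.33) × (1−0.11) = 0.403700
P(Perception stack lost) [OR] = 1 − (1−0.07) × (1−0.25) × (1−0.24) × (1−0.23) = 0.591823
P(Planning chain fails) [AND] = 0.591823 × 0.29 = 0.171629
P(Actuation path 2 inoperative) [OR] = 1 − (1−0.42) × (1−0.04) × (1−0.403700) × (1−0.171629) = 0.724964
P(Autonomous vehicle fails to stop) [AND] = 0.002895 × 0.724964 = 0.002099
Rounded to 4 decimal places: P(Autonomous vehicle fails to stop) ≈ 0.0021.

0.0021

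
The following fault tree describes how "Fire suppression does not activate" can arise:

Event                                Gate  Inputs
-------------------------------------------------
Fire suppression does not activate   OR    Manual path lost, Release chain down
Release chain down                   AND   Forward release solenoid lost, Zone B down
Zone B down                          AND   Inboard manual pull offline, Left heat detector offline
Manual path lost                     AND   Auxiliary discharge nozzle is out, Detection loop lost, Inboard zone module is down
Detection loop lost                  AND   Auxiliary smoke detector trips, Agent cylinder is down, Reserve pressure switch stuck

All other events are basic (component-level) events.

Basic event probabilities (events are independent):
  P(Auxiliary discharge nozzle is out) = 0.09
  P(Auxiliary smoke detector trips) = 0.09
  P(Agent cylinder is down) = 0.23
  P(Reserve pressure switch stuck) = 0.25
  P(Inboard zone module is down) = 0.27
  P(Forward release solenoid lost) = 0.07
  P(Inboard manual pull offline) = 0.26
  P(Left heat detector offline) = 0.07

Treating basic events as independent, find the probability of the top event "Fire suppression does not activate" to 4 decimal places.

0.0014

P(Detection loop lost) [AND] = 0.09 × 0.23 × 0.25 = 0.005175
P(Manual path lost) [AND] = 0.09 × 0.005175 × 0.27 = 0.000126
P(Zone B down) [AND] = 0.26 × 0.07 = 0.018200
P(Release chain down) [AND] = 0.07 × 0.018200 = 0.001274
P(Fire suppression does not activate) [OR] = 1 − (1−0.000126) × (1−0.001274) = 0.001400
Rounded to 4 decimal places: P(Fire suppression does not activate) ≈ 0.0014.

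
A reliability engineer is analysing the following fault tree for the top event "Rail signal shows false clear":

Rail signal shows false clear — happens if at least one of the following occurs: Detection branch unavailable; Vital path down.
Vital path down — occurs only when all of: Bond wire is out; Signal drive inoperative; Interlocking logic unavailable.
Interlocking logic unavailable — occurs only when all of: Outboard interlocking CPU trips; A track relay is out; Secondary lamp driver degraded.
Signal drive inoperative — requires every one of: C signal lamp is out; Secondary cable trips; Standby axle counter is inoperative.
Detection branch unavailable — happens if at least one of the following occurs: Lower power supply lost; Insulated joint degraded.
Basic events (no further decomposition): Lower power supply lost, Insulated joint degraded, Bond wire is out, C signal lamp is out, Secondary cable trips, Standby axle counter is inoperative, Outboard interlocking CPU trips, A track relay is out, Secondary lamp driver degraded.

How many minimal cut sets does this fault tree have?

3

Detection branch unavailable [OR]: union of children's cut sets → 2 cut set(s).
Signal drive inoperative [AND]: one cut set from each child combined → 1 × 1 × 1 = 1 cut set(s).
Interlocking logic unavailable [AND]: one cut set from each child combined → 1 × 1 × 1 = 1 cut set(s).
Vital path down [AND]: one cut set from each child combined → 1 × 1 × 1 = 1 cut set(s).
Rail signal shows false clear [OR]: union of children's cut sets → 3 cut set(s).
Minimal cut sets: {Lower power supply lost}; {Insulated joint degraded}; {A track relay is out, Bond wire is out, C signal lamp is out, Outboard interlocking CPU trips, Secondary cable trips, Secondary lamp driver degraded, Standby axle counter is inoperative}.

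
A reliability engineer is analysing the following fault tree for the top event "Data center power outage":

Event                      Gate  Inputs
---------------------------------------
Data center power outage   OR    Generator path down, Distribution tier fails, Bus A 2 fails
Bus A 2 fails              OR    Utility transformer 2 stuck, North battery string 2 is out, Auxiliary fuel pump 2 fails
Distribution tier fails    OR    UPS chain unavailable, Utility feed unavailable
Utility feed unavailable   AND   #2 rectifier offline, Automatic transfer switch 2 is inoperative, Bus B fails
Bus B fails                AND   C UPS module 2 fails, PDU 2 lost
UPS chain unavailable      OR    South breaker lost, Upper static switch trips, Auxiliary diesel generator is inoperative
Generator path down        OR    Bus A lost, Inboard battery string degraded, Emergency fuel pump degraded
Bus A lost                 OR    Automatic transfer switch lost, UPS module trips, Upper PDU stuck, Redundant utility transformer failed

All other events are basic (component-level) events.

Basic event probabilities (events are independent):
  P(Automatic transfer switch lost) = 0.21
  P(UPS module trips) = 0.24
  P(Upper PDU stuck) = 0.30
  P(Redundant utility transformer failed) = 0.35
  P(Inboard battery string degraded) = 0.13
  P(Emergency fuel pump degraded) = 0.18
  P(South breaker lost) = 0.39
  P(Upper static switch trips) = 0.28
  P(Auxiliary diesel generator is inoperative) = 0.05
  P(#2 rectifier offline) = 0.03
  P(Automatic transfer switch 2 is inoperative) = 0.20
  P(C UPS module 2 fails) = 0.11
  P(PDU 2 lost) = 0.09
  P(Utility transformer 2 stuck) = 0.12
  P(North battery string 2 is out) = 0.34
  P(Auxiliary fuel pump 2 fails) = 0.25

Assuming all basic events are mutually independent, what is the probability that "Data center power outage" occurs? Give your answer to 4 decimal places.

P(Bus A lost) [OR] = 1 − (1−0.21) × (1−0.24) × (1−0.30) × (1−0.35) = 0.726818
P(Generator path down) [OR] = 1 − (1−0.726818) × (1−0.13) × (1−0.18) = 0.805112
P(UPS chain unavailable) [OR] = 1 − (1−0.39) × (1−0.28) × (1−0.05) = 0.582760
P(Bus B fails) [AND] = 0.11 × 0.09 = 0.009900
P(Utility feed unavailable) [AND] = 0.03 × 0.20 × 0.009900 = 0.000059
P(Distribution tier fails) [OR] = 1 − (1−0.582760) × (1−0.000059) = 0.582785
P(Bus A 2 fails) [OR] = 1 − (1−0.12) × (1−0.34) × (1−0.25) = 0.564400
P(Data center power outage) [OR] = 1 − (1−0.805112) × (1−0.582785) × (1−0.564400) = 0.964581
Rounded to 4 decimal places: P(Data center power outage) ≈ 0.9646.

0.9646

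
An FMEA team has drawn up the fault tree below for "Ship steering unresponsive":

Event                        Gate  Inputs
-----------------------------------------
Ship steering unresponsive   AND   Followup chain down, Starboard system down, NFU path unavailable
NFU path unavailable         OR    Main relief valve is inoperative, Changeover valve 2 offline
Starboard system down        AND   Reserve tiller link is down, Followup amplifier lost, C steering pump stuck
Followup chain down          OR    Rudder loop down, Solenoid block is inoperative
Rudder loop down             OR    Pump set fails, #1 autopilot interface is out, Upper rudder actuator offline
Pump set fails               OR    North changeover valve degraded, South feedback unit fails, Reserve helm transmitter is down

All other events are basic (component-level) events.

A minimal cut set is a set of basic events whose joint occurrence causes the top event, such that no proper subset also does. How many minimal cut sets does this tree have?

Pump set fails [OR]: union of children's cut sets → 3 cut set(s).
Rudder loop down [OR]: union of children's cut sets → 5 cut set(s).
Followup chain down [OR]: union of children's cut sets → 6 cut set(s).
Starboard system down [AND]: one cut set from each child combined → 1 × 1 × 1 = 1 cut set(s).
NFU path unavailable [OR]: union of children's cut sets → 2 cut set(s).
Ship steering unresponsive [AND]: one cut set from each child combined → 6 × 1 × 2 = 12 cut set(s).

12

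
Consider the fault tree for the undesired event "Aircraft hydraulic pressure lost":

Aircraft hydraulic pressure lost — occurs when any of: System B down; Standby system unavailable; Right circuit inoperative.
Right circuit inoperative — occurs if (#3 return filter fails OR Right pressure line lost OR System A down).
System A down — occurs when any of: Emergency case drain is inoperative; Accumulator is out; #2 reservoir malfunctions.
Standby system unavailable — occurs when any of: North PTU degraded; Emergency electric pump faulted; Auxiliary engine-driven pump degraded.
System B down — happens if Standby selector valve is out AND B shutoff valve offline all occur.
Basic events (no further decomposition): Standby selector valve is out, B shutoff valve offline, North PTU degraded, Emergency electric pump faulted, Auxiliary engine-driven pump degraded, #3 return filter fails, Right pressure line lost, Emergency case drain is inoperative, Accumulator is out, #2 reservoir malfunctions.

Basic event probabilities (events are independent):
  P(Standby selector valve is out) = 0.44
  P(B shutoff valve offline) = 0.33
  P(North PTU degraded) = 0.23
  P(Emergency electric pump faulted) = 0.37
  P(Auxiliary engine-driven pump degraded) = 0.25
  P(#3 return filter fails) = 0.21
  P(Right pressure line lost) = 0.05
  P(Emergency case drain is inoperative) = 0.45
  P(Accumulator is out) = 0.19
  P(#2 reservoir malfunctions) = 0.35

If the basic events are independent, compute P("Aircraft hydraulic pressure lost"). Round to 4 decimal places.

P(System B down) [AND] = 0.44 × 0.33 = 0.145200
P(Standby system unavailable) [OR] = 1 − (1−0.23) × (1−0.37) × (1−0.25) = 0.636175
P(System A down) [OR] = 1 − (1−0.45) × (1−0.19) × (1−0.35) = 0.710425
P(Right circuit inoperative) [OR] = 1 − (1−0.21) × (1−0.05) × (1−0.710425) = 0.782674
P(Aircraft hydraulic pressure lost) [OR] = 1 − (1−0.145200) × (1−0.636175) × (1−0.782674) = 0.932412
Rounded to 4 decimal places: P(Aircraft hydraulic pressure lost) ≈ 0.9324.

0.9324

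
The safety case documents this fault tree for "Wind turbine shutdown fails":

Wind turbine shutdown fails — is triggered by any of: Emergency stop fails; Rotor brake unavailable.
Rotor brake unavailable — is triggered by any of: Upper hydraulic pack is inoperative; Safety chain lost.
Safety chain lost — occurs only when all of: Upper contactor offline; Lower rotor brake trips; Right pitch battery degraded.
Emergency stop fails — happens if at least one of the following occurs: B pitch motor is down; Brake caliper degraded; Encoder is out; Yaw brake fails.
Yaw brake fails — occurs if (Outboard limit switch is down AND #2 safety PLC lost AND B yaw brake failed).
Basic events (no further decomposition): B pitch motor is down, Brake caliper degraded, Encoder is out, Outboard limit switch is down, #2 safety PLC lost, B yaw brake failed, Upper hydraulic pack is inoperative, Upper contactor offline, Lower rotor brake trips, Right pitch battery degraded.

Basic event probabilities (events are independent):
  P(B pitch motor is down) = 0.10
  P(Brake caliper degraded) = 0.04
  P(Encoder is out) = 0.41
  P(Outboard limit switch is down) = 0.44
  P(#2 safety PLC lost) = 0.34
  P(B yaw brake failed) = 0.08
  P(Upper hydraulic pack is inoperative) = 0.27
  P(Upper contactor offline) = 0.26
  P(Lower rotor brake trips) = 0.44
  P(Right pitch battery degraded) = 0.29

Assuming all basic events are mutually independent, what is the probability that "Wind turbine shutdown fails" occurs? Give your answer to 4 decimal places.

0.6445

P(Yaw brake fails) [AND] = 0.44 × 0.34 × 0.08 = 0.011968
P(Emergency stop fails) [OR] = 1 − (1−0.10) × (1−0.04) × (1−0.41) × (1−0.011968) = 0.496341
P(Safety chain lost) [AND] = 0.26 × 0.44 × 0.29 = 0.033176
P(Rotor brake unavailable) [OR] = 1 − (1−0.27) × (1−0.033176) = 0.294218
P(Wind turbine shutdown fails) [OR] = 1 − (1−0.496341) × (1−0.294218) = 0.644527
Rounded to 4 decimal places: P(Wind turbine shutdown fails) ≈ 0.6445.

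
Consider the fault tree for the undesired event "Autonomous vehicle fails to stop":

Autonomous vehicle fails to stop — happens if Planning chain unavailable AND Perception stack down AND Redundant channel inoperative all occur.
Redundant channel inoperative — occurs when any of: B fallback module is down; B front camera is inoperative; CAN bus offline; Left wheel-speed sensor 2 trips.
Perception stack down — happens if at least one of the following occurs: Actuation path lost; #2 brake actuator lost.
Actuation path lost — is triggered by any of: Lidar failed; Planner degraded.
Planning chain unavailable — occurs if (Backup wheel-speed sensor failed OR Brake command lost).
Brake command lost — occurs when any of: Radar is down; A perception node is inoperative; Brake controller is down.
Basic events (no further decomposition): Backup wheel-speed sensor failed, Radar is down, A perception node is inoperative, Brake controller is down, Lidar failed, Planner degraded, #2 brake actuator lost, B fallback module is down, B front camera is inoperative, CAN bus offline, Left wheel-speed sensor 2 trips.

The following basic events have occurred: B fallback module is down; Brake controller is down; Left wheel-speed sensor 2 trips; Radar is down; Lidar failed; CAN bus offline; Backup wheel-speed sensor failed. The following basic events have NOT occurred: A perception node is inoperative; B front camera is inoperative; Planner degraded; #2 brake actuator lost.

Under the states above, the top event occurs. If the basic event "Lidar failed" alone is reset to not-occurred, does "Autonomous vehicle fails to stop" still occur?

Counterfactual: set "Lidar failed" to not occurred.
Brake command lost [OR]: Radar is down=occurs, A perception node is inoperative=not, Brake controller is down=occurs → at least one input occurs → occurs.
Planning chain unavailable [OR]: Backup wheel-speed sensor failed=occurs, Brake command lost=occurs → at least one input occurs → occurs.
Actuation path lost [OR]: Lidar failed=not, Planner degraded=not → no input occurs → does not occur.
Perception stack down [OR]: Actuation path lost=not, #2 brake actuator lost=not → no input occurs → does not occur.
Redundant channel inoperative [OR]: B fallback module is down=occurs, B front camera is inoperative=not, CAN bus offline=occurs, Left wheel-speed sensor 2 trips=occurs → at least one input occurs → occurs.
Autonomous vehicle fails to stop [AND]: Planning chain unavailable=occurs, Perception stack down=not, Redundant channel inoperative=occurs → not all inputs occur → does not occur.

No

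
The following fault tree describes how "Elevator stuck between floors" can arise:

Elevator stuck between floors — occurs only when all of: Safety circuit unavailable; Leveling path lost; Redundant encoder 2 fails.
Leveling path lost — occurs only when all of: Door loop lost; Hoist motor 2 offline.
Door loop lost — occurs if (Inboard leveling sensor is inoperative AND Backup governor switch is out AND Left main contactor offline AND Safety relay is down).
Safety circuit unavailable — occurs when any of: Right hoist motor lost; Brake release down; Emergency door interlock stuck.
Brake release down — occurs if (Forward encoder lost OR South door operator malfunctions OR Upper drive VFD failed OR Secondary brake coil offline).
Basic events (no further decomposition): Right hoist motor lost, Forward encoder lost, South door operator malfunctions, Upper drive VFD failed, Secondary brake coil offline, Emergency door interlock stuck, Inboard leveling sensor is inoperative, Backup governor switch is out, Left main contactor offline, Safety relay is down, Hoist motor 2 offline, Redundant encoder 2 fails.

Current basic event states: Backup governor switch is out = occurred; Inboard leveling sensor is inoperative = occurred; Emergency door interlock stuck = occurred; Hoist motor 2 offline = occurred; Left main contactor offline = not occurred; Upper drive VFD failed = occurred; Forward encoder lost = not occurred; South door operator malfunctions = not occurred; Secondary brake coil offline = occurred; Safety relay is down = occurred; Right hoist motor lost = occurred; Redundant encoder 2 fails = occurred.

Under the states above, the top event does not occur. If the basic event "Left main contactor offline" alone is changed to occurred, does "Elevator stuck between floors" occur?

Yes

Counterfactual: set "Left main contactor offline" to occurred.
Brake release down [OR]: Forward encoder lost=not, South door operator malfunctions=not, Upper drive VFD failed=occurs, Secondary brake coil offline=occurs → at least one input occurs → occurs.
Safety circuit unavailable [OR]: Right hoist motor lost=occurs, Brake release down=occurs, Emergency door interlock stuck=occurs → at least one input occurs → occurs.
Door loop lost [AND]: Inboard leveling sensor is inoperative=occurs, Backup governor switch is out=occurs, Left main contactor offline=occurs, Safety relay is down=occurs → all inputs occur → occurs.
Leveling path lost [AND]: Door loop lost=occurs, Hoist motor 2 offline=occurs → all inputs occur → occurs.
Elevator stuck between floors [AND]: Safety circuit unavailable=occurs, Leveling path lost=occurs, Redundant encoder 2 fails=occurs → all inputs occur → occurs.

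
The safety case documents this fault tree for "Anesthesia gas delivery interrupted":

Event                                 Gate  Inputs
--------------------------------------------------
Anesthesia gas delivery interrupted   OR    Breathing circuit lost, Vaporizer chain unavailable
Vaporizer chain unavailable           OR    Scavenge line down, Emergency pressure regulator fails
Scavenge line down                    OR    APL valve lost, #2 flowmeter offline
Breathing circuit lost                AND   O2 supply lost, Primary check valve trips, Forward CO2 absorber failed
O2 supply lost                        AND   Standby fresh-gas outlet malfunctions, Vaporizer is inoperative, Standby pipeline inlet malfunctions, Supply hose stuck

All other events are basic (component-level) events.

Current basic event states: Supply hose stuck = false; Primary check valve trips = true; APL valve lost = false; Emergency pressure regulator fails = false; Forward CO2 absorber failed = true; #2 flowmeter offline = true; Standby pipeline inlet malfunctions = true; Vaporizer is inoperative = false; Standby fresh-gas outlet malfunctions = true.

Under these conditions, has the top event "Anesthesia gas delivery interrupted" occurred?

O2 supply lost [AND]: Standby fresh-gas outlet malfunctions=occurs, Vaporizer is inoperative=not, Standby pipeline inlet malfunctions=occurs, Supply hose stuck=not → not all inputs occur → does not occur.
Breathing circuit lost [AND]: O2 supply lost=not, Primary check valve trips=occurs, Forward CO2 absorber failed=occurs → not all inputs occur → does not occur.
Scavenge line down [OR]: APL valve lost=not, #2 flowmeter offline=occurs → at least one input occurs → occurs.
Vaporizer chain unavailable [OR]: Scavenge line down=occurs, Emergency pressure regulator fails=not → at least one input occurs → occurs.
Anesthesia gas delivery interrupted [OR]: Breathing circuit lost=not, Vaporizer chain unavailable=occurs → at least one input occurs → occurs.

Yes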